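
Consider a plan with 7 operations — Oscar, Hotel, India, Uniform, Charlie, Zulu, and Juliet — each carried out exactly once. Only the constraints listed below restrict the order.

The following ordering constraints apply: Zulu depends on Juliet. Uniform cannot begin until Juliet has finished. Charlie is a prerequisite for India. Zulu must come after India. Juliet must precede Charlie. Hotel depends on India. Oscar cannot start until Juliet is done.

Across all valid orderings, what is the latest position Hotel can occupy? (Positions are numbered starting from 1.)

7

Hotel has no required successors, so nothing stops it from going last (position 7).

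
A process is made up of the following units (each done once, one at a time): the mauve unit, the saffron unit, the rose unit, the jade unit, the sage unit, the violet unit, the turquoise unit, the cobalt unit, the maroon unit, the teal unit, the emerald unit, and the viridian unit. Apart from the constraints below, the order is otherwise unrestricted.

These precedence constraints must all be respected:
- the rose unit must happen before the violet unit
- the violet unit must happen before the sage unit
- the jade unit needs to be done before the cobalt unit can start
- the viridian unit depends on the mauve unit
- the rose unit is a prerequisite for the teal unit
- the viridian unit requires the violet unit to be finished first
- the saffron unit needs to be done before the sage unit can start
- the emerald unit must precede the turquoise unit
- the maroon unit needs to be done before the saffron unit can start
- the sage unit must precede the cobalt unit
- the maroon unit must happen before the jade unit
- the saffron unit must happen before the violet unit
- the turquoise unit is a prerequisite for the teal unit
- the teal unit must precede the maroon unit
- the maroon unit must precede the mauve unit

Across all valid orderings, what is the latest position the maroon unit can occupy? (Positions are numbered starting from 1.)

5

Every unit that must follow the maroon unit has to come after it. Tracing all chains starting from the maroon unit, those units are: the mauve unit, the saffron unit, the jade unit, the sage unit, the violet unit, the cobalt unit, the viridian unit — 7 in total.
With 7 mandatory successors out of 12 units total, the latest slot for the maroon unit is 12−7 = 5, and it's reachable by doing all non-successors before the maroon unit.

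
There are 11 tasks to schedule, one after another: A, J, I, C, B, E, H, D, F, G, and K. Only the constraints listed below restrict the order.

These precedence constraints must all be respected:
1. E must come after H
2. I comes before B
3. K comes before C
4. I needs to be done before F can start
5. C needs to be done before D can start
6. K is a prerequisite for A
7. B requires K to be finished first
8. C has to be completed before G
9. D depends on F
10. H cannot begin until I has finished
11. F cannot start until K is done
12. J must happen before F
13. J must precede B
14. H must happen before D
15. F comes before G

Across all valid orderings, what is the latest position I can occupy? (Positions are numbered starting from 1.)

Following every chain forward from I, the tasks that must come later are B, E, H, D, F, G — 6 of them.
With 6 mandatory successors out of 11 tasks total, the latest slot for I is 11−6 = 5, and it's reachable by doing all non-successors before I.

5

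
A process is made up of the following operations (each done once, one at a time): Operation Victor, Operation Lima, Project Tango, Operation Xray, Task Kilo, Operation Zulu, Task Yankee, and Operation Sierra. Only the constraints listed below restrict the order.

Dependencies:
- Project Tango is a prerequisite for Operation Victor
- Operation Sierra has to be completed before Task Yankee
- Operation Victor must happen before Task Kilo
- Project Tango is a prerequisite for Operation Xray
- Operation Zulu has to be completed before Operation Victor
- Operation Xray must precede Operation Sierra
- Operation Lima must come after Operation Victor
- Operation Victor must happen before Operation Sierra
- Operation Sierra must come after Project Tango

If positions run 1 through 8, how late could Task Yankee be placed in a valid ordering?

8

Nothing depends on Task Yankee, so it can be the final operation, position 8.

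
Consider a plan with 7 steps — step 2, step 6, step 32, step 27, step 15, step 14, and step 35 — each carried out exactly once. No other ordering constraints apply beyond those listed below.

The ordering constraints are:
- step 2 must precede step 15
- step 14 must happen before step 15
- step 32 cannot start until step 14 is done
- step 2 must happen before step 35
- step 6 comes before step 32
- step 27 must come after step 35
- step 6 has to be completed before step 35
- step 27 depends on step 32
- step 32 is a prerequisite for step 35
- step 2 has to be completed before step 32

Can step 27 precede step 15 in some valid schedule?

Nothing in the constraints forces step 15 before step 27 — there is no chain from step 15 to step 27.
That means at least one valid schedule has step 27 before step 15.

Yes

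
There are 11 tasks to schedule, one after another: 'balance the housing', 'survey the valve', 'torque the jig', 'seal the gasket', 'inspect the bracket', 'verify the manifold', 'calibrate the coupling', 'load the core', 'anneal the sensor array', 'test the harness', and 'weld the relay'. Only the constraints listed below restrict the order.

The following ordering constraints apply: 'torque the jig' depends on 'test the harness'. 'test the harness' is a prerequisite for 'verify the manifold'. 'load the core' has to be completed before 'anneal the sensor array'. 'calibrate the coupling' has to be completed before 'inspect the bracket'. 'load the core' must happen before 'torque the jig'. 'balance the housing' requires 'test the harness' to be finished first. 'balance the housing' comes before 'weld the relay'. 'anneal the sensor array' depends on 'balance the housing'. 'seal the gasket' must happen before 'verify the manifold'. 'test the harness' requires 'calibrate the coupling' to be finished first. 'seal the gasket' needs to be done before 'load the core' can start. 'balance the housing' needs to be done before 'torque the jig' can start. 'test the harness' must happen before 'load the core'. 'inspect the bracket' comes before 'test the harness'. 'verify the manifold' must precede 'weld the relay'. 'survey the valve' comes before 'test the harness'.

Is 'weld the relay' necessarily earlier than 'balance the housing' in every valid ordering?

No

In fact the dependencies run the other way: 'balance the housing' → 'weld the relay'.
So 'weld the relay' does not have to come before 'balance the housing' — it cannot.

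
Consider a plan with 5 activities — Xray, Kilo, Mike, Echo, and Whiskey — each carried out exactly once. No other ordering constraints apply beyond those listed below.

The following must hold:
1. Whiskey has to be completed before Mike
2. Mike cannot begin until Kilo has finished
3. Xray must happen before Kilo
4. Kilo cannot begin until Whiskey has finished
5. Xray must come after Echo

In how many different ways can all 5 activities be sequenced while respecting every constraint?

3

2 activities have no prerequisites (Echo, Whiskey), so any of them could come first.
Enumerating by repeatedly choosing an available activity (one whose prerequisites are all placed) gives 3 distinct complete orderings.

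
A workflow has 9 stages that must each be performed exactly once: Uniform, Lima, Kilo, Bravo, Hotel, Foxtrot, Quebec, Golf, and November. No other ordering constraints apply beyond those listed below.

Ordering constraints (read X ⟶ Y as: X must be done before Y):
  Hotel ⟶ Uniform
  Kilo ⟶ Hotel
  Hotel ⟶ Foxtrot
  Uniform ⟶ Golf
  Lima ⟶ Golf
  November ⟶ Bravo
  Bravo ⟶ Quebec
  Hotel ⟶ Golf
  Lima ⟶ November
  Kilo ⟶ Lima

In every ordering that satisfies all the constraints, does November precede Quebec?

Yes

Following the dependencies: November → Bravo → Quebec.
So November must precede Quebec in any valid ordering.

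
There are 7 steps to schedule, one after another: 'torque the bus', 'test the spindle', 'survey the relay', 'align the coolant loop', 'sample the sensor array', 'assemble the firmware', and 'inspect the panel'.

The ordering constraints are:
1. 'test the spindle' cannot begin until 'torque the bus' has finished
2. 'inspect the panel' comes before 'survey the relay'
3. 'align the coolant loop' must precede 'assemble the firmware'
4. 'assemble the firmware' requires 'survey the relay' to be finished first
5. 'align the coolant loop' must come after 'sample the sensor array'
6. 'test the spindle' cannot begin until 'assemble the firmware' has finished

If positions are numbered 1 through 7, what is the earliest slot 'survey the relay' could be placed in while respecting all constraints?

Working backwards through the constraints from 'survey the relay', its only required predecessor is 'inspect the panel'.
With 1 mandatory predecessor, the earliest 'survey the relay' can sit is position 1+1 = 2, and placing just that one first achieves it.

2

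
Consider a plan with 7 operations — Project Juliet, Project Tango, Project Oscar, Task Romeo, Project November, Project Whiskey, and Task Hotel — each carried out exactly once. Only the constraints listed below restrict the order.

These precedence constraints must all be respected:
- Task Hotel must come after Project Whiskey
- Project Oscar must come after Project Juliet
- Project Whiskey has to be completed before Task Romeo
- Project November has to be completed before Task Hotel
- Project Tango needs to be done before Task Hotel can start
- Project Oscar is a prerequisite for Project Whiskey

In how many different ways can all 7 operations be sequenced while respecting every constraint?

3 operations have no prerequisites (Project Juliet, Project Tango, Project November), so any of them could come first.
Counting all ways to extend the partial order to a total order gives 50.

50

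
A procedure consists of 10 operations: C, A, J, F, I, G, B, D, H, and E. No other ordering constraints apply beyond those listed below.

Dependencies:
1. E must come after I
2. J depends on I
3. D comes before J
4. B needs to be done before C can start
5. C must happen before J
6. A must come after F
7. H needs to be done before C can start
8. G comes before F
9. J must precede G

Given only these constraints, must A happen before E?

Nothing in the constraints links A and E; they are unordered relative to each other.
So A can come before E or after — it is not forced.

No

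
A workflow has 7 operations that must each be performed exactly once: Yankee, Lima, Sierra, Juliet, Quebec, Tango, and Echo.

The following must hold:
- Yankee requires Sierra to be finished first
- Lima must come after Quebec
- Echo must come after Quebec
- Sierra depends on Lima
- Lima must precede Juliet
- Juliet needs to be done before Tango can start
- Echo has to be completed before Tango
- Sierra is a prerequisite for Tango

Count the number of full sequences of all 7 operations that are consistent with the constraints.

23

Quebec is the only operation with nothing required before it, so every ordering starts there.
Enumerating by repeatedly choosing an available operation (one whose prerequisites are all placed) gives 23 distinct complete orderings.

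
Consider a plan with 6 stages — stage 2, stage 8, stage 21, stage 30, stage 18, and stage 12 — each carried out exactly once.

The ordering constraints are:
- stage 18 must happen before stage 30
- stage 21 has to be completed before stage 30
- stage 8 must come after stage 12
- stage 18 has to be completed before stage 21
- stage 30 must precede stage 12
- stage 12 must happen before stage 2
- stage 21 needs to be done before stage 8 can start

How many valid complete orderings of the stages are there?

2

Only stage 18 has no prerequisites, so it must go first.
Systematically extending each partial ordering one stage at a time and counting, there are 2 complete orderings.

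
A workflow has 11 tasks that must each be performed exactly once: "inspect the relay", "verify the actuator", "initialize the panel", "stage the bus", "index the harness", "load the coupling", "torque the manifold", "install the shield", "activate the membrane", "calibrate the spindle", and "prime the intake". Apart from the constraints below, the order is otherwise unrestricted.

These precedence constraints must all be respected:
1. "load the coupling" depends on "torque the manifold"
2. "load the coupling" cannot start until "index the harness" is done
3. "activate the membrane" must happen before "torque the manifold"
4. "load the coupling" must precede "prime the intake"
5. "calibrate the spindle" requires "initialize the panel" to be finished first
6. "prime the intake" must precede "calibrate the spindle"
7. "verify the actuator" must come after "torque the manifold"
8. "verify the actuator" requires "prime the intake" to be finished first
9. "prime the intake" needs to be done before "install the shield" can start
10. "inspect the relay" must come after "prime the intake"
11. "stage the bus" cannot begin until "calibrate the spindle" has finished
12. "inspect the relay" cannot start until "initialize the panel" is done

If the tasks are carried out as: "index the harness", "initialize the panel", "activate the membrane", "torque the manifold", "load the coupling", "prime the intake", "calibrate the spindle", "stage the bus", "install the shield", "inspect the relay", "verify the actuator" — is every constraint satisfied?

Checking each listed constraint against this order: for instance, "initialize the panel" is in position 2 and "inspect the relay" in position 10, so that constraint holds — and the remaining constraints check out the same way.

Yes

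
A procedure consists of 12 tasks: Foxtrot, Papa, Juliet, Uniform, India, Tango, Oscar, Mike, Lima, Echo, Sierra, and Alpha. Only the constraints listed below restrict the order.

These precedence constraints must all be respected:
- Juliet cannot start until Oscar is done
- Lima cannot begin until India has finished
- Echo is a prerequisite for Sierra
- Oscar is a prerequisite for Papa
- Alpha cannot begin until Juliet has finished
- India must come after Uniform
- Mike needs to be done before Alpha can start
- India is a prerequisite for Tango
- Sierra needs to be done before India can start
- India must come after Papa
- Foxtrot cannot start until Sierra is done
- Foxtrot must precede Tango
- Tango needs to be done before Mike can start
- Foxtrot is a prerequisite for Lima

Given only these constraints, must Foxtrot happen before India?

No

Foxtrot and India are not related by any chain of constraints.
A valid ordering placing India before Foxtrot exists, so the answer is no.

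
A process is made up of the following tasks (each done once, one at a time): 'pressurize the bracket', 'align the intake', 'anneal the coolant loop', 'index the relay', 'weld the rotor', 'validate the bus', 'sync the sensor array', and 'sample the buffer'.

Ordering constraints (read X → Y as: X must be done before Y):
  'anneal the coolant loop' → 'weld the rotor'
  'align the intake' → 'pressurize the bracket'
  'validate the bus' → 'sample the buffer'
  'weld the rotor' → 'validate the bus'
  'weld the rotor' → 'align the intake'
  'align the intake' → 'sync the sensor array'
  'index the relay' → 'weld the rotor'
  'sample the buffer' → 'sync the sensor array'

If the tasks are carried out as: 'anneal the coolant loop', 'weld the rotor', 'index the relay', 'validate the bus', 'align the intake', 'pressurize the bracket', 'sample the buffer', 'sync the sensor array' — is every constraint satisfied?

The sequence places 'weld the rotor' ahead of 'index the relay'.
That contradicts the constraint that 'index the relay' must precede 'weld the rotor'.

No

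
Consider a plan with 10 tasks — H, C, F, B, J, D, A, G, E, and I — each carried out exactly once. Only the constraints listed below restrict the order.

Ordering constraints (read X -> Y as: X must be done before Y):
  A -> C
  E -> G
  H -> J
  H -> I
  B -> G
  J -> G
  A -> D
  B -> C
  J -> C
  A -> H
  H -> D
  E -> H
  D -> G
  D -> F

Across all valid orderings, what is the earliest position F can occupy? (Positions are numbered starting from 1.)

5

Every task that must precede F has to come before it. Tracing all chains that end at F, those tasks are: H, D, A, E — 4 in total.
With 4 mandatory predecessors, the earliest F can sit is position 4+1 = 5, and placing just those 4 first achieves it.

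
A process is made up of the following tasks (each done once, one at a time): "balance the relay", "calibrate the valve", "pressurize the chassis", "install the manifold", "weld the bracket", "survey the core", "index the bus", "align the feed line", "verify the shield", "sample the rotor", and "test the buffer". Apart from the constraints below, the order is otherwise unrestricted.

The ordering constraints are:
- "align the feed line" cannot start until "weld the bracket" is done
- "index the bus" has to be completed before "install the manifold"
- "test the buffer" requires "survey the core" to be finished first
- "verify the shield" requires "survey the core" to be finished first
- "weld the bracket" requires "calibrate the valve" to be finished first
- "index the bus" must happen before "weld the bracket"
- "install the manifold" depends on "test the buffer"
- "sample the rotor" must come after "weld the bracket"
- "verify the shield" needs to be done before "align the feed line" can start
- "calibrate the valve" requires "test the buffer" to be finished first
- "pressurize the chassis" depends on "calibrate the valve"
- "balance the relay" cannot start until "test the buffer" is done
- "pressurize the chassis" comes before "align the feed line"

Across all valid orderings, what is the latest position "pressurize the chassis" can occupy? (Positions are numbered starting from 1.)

Following the constraints forward from "pressurize the chassis", its only required successor is "align the feed line".
With 1 mandatory successor out of 11 tasks total, the latest slot for "pressurize the chassis" is 11−1 = 10, and it's reachable by doing all non-successors before "pressurize the chassis".

10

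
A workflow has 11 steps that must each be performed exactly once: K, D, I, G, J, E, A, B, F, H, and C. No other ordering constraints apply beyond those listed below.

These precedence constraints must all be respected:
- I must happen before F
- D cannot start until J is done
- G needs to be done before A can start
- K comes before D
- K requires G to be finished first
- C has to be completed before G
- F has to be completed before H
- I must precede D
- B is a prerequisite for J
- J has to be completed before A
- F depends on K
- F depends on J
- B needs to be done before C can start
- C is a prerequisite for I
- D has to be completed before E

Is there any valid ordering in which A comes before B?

The constraints give a chain B → J → A, which forces B before A.
So no valid ordering can have A before B.

No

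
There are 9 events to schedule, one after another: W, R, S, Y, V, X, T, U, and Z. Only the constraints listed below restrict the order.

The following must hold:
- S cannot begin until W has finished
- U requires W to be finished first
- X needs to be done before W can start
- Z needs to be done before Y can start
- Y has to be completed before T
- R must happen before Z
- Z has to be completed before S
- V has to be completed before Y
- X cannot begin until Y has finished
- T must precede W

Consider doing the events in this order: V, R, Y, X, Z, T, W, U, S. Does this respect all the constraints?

The sequence places Y ahead of Z.
Since Z is required before Y, the ordering is invalid.

No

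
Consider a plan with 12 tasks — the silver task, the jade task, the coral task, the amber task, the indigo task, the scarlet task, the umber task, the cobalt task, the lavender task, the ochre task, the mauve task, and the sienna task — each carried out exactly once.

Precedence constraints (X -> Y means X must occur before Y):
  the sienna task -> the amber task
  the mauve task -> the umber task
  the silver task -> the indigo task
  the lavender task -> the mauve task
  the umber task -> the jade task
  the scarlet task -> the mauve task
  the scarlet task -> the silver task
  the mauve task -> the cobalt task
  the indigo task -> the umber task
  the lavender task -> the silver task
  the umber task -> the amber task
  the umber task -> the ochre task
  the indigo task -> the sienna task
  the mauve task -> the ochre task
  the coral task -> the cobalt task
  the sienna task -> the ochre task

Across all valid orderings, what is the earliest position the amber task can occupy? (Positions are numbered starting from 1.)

Every task that must precede the amber task has to come before it. Tracing all chains that end at the amber task, those tasks are: the silver task, the indigo task, the scarlet task, the umber task, the lavender task, the mauve task, the sienna task — 7 in total.
So at minimum 7 tasks come before the amber task, putting the amber task no earlier than position 8. That position is achievable by scheduling exactly those predecessors first.

8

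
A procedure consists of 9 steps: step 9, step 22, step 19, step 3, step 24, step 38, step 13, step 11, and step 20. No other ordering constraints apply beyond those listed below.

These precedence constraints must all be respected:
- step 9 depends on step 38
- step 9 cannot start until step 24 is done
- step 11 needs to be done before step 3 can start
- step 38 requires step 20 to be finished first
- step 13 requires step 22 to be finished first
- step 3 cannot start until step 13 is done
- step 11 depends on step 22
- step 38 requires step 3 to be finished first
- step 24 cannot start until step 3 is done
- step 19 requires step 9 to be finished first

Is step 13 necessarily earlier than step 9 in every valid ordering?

There is a constraint chain step 13 → step 3 → step 24 → step 9.
That forces step 13 before step 9 in every valid schedule.

Yes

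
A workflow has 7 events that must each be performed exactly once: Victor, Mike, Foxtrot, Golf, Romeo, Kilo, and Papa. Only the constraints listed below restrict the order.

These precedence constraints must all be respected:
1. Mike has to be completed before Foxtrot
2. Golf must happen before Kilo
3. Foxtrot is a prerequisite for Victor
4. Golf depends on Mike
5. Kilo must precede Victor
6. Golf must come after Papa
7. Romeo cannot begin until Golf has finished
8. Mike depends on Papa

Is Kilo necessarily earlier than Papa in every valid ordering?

In fact the dependencies run the other way: Papa → Golf → Kilo.
So Kilo never precedes Papa.

No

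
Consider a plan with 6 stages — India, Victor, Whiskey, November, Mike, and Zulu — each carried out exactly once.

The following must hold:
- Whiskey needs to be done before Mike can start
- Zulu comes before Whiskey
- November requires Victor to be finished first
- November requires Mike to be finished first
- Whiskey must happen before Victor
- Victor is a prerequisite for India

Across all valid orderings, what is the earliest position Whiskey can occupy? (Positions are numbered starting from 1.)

2

The only stage forced before Whiskey (directly or transitively) is Zulu.
With 1 mandatory predecessor, the earliest Whiskey can sit is position 1+1 = 2, and placing just that one first achieves it.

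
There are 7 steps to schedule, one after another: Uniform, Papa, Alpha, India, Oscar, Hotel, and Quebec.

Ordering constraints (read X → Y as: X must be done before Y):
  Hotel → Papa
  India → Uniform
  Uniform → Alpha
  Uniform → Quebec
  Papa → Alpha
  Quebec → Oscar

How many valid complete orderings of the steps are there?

2 steps have no prerequisites (India, Hotel), so any of them could come first.
Counting all ways to extend the partial order to a total order gives 31.

31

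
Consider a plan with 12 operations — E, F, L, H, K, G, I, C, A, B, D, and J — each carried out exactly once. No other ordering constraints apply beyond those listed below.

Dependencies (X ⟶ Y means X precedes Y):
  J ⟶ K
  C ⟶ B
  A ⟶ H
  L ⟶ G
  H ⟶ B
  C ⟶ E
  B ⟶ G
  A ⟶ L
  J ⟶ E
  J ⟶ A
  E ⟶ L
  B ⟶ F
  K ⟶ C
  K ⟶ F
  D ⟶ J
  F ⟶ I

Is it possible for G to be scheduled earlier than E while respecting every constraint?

Following E → L → G, E must precede G in every valid ordering.
Hence G can never be scheduled before E.

No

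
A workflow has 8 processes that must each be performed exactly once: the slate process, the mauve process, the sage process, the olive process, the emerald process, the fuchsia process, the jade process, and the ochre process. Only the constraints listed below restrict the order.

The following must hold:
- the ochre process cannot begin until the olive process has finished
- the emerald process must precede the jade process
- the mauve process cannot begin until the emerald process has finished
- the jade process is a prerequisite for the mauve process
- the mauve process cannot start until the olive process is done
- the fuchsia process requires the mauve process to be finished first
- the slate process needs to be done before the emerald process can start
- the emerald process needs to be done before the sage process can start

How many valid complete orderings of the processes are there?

2 processes have no prerequisites (the slate process, the olive process), so any of them could come first.
Enumerating by repeatedly choosing an available process (one whose prerequisites are all placed) gives 94 distinct complete orderings.

94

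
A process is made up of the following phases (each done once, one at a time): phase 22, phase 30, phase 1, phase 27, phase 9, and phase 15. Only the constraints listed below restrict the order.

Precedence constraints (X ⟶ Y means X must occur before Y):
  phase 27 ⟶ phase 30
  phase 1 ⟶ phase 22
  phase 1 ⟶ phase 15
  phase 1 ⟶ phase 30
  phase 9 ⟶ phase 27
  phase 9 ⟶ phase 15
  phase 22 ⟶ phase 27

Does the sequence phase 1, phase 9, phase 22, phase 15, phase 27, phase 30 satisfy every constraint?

Yes

Checking each listed constraint against this order: for instance, phase 1 is in position 1 and phase 30 in position 6, so that constraint holds — and the remaining constraints check out the same way.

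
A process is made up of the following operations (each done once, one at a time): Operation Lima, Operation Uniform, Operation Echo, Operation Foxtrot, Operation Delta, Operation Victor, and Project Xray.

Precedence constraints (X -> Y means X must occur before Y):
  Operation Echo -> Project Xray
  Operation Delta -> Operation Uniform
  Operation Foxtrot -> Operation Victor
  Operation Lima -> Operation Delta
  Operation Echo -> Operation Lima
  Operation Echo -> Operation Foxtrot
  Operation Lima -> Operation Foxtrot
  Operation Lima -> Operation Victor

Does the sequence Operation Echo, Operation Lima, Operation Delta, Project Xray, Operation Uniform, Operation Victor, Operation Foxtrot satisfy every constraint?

No

The sequence places Operation Victor ahead of Operation Foxtrot.
Since Operation Foxtrot is required before Operation Victor, the ordering is invalid.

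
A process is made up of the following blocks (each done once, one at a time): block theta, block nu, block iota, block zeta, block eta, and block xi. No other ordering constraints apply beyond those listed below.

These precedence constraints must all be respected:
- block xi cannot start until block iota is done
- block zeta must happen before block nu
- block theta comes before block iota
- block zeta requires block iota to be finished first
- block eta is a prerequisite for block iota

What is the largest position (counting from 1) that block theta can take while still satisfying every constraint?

Following every chain forward from block theta, the blocks that must come later are block nu, block iota, block zeta, block xi — 4 of them.
With 4 mandatory successors out of 6 blocks total, the latest slot for block theta is 6−4 = 2, and it's reachable by doing all non-successors before block theta.

2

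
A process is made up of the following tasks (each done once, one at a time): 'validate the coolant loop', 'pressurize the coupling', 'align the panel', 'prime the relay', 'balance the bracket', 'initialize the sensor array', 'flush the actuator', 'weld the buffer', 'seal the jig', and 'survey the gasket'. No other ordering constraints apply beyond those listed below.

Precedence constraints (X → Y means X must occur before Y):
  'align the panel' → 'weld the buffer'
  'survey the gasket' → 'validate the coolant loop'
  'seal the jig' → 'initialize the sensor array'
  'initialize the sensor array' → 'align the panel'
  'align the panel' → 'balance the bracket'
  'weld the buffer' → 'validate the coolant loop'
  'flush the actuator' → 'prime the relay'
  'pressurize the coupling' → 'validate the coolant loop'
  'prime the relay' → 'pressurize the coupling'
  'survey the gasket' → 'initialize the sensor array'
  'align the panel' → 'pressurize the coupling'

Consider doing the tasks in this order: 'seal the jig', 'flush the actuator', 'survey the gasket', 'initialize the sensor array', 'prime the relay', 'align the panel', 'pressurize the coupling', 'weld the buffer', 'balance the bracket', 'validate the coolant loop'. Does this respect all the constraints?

Yes

Every stated constraint is respected: 'survey the gasket' sits at position 3, ahead of 'validate the coolant loop' at position 10, and each of the other listed pairs likewise has the predecessor earlier in the sequence.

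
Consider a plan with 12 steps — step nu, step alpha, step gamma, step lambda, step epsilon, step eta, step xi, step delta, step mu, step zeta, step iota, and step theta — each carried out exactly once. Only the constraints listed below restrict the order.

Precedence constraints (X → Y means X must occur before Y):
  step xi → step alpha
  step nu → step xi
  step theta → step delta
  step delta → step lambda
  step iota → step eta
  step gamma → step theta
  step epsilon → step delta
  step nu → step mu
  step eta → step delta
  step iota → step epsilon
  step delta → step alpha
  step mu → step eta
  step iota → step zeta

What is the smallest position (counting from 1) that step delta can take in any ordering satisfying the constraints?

8

The steps that are forced before step delta, directly or transitively, are step nu, step gamma, step epsilon, step eta, step mu, step iota, step theta. That's 7 steps.
With 7 mandatory predecessors, the earliest step delta can sit is position 7+1 = 8, and placing just those 7 first achieves it.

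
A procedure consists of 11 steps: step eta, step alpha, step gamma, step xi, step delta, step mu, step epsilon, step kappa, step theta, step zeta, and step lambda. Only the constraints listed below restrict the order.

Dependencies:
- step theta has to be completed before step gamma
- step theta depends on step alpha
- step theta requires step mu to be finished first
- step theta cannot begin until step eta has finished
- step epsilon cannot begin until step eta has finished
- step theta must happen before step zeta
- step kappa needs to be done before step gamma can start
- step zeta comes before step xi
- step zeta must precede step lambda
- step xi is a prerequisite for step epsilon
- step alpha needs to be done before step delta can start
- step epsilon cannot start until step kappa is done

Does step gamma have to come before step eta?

The constraints actually force step eta before step gamma (via step eta → step theta → step gamma), not the other way around.
So step gamma does not have to come before step eta — it cannot.

No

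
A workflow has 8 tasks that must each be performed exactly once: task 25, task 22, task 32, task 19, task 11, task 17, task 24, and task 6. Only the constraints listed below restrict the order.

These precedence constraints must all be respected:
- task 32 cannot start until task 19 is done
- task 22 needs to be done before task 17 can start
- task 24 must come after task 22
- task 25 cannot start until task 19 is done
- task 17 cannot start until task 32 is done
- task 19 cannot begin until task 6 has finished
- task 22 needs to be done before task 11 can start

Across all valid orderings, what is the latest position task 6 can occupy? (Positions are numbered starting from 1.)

The tasks that are forced after task 6, directly or by a chain of constraints, are task 25, task 32, task 19, task 17. That's 4 tasks.
With 4 mandatory successors out of 8 tasks total, the latest slot for task 6 is 8−4 = 4, and it's reachable by doing all non-successors before task 6.

4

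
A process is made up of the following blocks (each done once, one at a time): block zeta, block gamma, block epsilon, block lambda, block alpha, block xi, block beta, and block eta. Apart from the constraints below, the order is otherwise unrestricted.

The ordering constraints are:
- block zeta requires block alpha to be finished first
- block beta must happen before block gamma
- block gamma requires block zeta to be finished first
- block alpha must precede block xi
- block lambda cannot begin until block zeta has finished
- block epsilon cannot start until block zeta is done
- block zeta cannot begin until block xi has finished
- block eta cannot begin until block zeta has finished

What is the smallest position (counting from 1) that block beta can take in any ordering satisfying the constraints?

Block beta has no prerequisites at all, so it can go in position 1.

1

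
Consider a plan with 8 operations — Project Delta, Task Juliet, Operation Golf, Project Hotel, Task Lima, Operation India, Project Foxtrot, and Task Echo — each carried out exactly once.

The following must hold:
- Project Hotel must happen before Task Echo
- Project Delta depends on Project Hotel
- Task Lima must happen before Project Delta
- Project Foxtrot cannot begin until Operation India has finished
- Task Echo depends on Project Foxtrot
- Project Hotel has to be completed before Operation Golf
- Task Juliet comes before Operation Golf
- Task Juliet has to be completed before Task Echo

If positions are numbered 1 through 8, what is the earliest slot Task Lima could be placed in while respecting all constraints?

1

No constraint forces any other operation before Task Lima, so it can be placed first.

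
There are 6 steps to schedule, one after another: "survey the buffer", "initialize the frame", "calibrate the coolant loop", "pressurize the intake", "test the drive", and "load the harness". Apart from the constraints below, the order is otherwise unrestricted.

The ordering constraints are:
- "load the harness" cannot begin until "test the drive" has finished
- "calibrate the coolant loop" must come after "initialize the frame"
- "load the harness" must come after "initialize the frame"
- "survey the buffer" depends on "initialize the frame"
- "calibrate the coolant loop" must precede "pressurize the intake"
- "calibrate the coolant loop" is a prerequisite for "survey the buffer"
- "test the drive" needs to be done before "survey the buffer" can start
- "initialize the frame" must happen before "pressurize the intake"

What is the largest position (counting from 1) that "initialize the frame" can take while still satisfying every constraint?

2

The steps that are forced after "initialize the frame", directly or by a chain of constraints, are "survey the buffer", "calibrate the coolant loop", "pressurize the intake", "load the harness". That's 4 steps.
So at least 4 steps follow "initialize the frame", putting "initialize the frame" no later than position 2. That position is achievable by scheduling everything else first.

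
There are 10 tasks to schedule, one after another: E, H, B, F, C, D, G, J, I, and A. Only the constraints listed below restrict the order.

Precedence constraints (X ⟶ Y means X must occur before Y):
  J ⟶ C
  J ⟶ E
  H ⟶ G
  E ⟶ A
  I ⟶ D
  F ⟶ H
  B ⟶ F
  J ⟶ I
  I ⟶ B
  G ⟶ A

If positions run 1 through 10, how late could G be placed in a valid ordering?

The only task forced after G (directly or by a chain) is A.
So at least 1 task follows G, putting G no later than position 9. That position is achievable by scheduling everything else first.

9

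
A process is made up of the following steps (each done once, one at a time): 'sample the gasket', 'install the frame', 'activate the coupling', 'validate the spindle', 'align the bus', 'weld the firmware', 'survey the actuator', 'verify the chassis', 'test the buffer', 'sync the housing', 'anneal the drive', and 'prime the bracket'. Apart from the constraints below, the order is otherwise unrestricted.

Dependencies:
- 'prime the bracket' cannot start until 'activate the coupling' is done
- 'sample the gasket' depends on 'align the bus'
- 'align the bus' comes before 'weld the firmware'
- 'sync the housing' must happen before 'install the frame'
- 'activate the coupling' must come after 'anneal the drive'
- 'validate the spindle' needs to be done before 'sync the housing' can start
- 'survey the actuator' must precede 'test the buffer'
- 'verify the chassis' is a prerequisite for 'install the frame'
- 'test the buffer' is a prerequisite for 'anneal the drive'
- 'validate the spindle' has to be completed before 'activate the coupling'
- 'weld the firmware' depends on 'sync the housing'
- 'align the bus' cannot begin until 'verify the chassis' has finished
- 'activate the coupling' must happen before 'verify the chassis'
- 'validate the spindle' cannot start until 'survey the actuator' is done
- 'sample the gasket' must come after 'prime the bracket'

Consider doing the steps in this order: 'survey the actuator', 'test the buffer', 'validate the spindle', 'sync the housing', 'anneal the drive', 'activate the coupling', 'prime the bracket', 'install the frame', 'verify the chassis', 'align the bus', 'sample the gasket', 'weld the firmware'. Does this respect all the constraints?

Here 'verify the chassis' comes after 'install the frame'.
Since 'verify the chassis' is required before 'install the frame', the ordering is invalid.

No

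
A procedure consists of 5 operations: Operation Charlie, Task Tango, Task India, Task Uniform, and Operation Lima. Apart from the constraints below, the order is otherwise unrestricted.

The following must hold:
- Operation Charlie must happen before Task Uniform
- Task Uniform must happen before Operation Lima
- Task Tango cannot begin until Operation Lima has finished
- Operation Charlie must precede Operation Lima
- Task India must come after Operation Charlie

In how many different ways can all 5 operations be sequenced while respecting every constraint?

4

Only Operation Charlie has no prerequisites, so it must go first.
Enumerating by repeatedly choosing an available operation (one whose prerequisites are all placed) gives 4 distinct complete orderings.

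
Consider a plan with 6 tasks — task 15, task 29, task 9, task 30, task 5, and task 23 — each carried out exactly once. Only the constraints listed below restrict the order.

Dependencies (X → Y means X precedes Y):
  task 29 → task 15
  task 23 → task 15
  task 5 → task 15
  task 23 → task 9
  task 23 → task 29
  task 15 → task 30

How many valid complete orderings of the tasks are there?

2 tasks have no prerequisites (task 5, task 23), so any of them could come first.
Systematically extending each partial ordering one task at a time and counting, there are 14 complete orderings.

14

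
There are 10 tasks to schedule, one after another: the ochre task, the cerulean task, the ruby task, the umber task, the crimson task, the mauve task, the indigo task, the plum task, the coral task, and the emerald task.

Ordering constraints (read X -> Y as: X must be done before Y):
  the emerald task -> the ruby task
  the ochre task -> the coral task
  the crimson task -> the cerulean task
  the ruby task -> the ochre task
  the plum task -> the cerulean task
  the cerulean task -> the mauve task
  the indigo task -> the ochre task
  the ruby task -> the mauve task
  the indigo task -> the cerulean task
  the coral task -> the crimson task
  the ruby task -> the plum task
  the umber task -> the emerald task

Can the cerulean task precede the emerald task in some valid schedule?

No

The constraints give a chain the emerald task → the ruby task → the plum task → the cerulean task, which forces the emerald task before the cerulean task.
Hence the cerulean task can never be scheduled before the emerald task.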